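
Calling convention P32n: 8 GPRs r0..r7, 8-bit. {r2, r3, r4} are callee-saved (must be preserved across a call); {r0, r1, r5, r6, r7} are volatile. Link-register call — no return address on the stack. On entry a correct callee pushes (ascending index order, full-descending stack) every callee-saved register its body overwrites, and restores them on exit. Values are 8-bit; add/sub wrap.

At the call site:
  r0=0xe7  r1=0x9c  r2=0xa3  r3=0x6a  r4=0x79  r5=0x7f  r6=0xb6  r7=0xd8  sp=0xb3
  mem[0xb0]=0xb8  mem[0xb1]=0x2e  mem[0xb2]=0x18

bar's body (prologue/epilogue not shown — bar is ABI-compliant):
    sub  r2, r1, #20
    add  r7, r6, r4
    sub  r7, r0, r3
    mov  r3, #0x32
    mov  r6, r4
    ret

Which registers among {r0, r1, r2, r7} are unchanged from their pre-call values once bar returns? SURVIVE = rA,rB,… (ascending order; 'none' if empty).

SURVIVE = r0,r1,r2

prologue: push r2 → mem[0xb2]=0xa3, sp=0xb2
prologue: push r3 → mem[0xb1]=0x6a, sp=0xb1
body[0] sub  r2, r1, #20 → r2=0x88
body[1] add  r7, r6, r4 → r7=0x2f
body[2] sub  r7, r0, r3 → r7=0x7d
body[3] mov  r3, #0x32 → r3=0x32
body[4] mov  r6, r4 → r6=0x79
epilogue: pop r3=0x6a, sp=0xb2
epilogue: pop r2=0xa3, sp=0xb3
r0: caller-saved, written=False
r1: caller-saved, written=False
r2: callee-saved, written=True
r7: caller-saved, written=True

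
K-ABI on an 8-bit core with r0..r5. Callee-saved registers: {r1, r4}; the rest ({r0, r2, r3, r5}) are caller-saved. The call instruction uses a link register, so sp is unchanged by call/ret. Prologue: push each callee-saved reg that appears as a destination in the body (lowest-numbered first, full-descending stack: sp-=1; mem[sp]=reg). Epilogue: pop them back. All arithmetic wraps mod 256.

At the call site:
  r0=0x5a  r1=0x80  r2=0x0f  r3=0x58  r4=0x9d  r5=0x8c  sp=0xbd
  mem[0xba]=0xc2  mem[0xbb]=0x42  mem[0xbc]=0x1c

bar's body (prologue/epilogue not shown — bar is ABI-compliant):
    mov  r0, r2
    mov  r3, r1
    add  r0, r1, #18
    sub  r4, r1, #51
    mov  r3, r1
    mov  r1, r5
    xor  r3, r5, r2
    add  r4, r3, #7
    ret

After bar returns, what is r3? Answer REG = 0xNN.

REG = 0x83

prologue: push r1 → mem[0xbc]=0x80, sp=0xbc
prologue: push r4 → mem[0xbb]=0x9d, sp=0xbb
body[0] mov  r0, r2 → r0=0x0f
body[1] mov  r3, r1 → r3=0x80
body[2] add  r0, r1, #18 → r0=0x92
body[3] sub  r4, r1, #51 → r4=0x4d
body[4] mov  r3, r1 → r3=0x80
body[5] mov  r1, r5 → r1=0x8c
body[6] xor  r3, r5, r2 → r3=0x83
body[7] add  r4, r3, #7 → r4=0x8a
epilogue: pop r4=0x9d, sp=0xbc
epilogue: pop r1=0x80, sp=0xbd
r3 is caller-saved → body value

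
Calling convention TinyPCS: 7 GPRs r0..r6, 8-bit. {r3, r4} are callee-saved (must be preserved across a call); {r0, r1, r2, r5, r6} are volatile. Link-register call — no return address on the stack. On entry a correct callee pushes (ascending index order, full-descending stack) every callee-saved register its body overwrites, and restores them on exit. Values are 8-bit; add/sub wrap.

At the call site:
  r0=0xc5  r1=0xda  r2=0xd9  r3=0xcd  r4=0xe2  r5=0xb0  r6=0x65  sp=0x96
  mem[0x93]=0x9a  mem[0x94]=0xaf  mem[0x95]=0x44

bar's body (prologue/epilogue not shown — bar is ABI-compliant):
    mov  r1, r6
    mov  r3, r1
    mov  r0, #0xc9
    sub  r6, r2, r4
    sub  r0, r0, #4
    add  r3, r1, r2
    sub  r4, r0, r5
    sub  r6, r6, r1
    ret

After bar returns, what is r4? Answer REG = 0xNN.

prologue: push r3 -> mem[0x95]=0xcd, sp=0x95
prologue: push r4 -> mem[0x94]=0xe2, sp=0x94
body[0] mov  r1, r6 -> r1=0x65
body[1] mov  r3, r1 -> r3=0x65
body[2] mov  r0, #0xc9 -> r0=0xc9
body[3] sub  r6, r2, r4 -> r6=0xf7
body[4] sub  r0, r0, #4 -> r0=0xc5
body[5] add  r3, r1, r2 -> r3=0x3e
body[6] sub  r4, r0, r5 -> r4=0x15
body[7] sub  r6, r6, r1 -> r6=0x92
epilogue: pop r4=0xe2, sp=0x95
epilogue: pop r3=0xcd, sp=0x96
r4 is callee-saved -> restored

REG = 0xe2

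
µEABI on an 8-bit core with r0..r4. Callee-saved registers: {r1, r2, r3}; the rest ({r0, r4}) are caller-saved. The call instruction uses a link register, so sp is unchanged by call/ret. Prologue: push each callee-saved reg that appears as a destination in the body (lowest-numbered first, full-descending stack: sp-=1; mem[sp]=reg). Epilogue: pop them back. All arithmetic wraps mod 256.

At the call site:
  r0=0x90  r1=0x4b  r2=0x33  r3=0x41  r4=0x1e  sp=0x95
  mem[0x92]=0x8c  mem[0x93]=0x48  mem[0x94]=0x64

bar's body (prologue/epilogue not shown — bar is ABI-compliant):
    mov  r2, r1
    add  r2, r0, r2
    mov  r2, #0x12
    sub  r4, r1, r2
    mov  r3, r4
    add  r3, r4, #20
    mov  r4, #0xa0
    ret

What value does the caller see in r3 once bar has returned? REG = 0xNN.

prologue: push r2 -> mem[0x94]=0x33, sp=0x94
prologue: push r3 -> mem[0x93]=0x41, sp=0x93
body[0] mov  r2, r1 -> r2=0x4b
body[1] add  r2, r0, r2 -> r2=0xdb
body[2] mov  r2, #0x12 -> r2=0x12
body[3] sub  r4, r1, r2 -> r4=0x39
body[4] mov  r3, r4 -> r3=0x39
body[5] add  r3, r4, #20 -> r3=0x4d
body[6] mov  r4, #0xa0 -> r4=0xa0
epilogue: pop r3=0x41, sp=0x94
epilogue: pop r2=0x33, sp=0x95
r3 is callee-saved -> restored

REG = 0x41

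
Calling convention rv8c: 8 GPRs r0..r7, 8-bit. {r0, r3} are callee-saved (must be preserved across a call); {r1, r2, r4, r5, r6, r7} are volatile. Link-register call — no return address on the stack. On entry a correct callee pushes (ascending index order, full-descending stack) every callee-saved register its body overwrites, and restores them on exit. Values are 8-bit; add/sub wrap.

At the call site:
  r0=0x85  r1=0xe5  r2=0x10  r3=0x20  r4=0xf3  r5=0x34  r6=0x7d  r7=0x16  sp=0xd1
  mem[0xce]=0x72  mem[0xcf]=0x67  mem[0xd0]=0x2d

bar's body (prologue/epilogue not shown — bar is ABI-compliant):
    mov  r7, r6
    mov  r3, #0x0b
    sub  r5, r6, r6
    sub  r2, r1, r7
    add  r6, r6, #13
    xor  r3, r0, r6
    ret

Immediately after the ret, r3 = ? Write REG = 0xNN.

prologue: push r3 -> mem[0xd0]=0x20, sp=0xd0
body[0] mov  r7, r6 -> r7=0x7d
body[1] mov  r3, #0x0b -> r3=0x0b
body[2] sub  r5, r6, r6 -> r5=0x00
body[3] sub  r2, r1, r7 -> r2=0x68
body[4] add  r6, r6, #13 -> r6=0x8a
body[5] xor  r3, r0, r6 -> r3=0x0f
epilogue: pop r3=0x20, sp=0xd1
r3 is callee-saved -> restored

REG = 0x20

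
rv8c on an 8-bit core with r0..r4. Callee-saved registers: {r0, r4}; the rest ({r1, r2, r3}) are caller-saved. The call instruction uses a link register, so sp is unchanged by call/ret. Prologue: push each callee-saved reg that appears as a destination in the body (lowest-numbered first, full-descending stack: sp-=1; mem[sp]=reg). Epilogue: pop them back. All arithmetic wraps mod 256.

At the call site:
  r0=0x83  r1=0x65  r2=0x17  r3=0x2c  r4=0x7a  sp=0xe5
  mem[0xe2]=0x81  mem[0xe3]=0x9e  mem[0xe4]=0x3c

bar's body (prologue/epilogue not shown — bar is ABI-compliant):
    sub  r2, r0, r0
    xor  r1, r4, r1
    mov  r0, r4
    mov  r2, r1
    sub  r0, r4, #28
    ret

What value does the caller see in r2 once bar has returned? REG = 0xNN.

REG = 0x1f

prologue: push r0 → mem[0xe4]=0x83, sp=0xe4
body[0] sub  r2, r0, r0 → r2=0x00
body[1] xor  r1, r4, r1 → r1=0x1f
body[2] mov  r0, r4 → r0=0x7a
body[3] mov  r2, r1 → r2=0x1f
body[4] sub  r0, r4, #28 → r0=0x5e
epilogue: pop r0=0x83, sp=0xe5
r2 is caller-saved → body value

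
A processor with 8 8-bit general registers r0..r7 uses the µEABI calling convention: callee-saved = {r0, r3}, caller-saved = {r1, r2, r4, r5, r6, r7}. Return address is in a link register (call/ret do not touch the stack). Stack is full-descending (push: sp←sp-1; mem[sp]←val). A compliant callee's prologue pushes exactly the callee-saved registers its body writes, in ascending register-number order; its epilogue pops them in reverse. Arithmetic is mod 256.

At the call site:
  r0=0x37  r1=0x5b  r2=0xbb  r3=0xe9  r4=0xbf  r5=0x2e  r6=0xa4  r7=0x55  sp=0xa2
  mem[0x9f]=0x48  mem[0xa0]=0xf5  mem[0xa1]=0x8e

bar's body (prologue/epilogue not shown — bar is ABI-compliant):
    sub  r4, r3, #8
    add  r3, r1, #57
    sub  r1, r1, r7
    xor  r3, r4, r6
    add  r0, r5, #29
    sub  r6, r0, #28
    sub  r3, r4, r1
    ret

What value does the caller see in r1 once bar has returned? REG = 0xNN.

REG = 0x06

prologue: push r0 → mem[0xa1]=0x37, sp=0xa1
prologue: push r3 → mem[0xa0]=0xe9, sp=0xa0
body[0] sub  r4, r3, #8 → r4=0xe1
body[1] add  r3, r1, #57 → r3=0x94
body[2] sub  r1, r1, r7 → r1=0x06
body[3] xor  r3, r4, r6 → r3=0x45
body[4] add  r0, r5, #29 → r0=0x4b
body[5] sub  r6, r0, #28 → r6=0x2f
body[6] sub  r3, r4, r1 → r3=0xdb
epilogue: pop r3=0xe9, sp=0xa1
epilogue: pop r0=0x37, sp=0xa2
r1 is caller-saved → body value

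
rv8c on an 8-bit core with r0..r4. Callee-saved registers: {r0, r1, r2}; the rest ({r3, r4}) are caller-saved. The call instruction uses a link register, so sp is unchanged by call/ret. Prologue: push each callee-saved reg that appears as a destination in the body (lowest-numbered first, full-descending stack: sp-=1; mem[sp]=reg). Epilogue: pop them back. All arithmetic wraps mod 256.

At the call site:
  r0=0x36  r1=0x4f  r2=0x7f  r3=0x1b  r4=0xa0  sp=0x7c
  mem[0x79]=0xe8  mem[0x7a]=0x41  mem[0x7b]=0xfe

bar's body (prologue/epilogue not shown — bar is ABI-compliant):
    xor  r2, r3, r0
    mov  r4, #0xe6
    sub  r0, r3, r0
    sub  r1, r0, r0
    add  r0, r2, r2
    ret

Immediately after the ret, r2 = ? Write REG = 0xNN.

REG = 0x7f

prologue: push r0 -> mem[0x7b]=0x36, sp=0x7b
prologue: push r1 -> mem[0x7a]=0x4f, sp=0x7a
prologue: push r2 -> mem[0x79]=0x7f, sp=0x79
body[0] xor  r2, r3, r0 -> r2=0x2d
body[1] mov  r4, #0xe6 -> r4=0xe6
body[2] sub  r0, r3, r0 -> r0=0xe5
body[3] sub  r1, r0, r0 -> r1=0x00
body[4] add  r0, r2, r2 -> r0=0x5a
epilogue: pop r2=0x7f, sp=0x7a
epilogue: pop r1=0x4f, sp=0x7b
epilogue: pop r0=0x36, sp=0x7c
r2 is callee-saved -> restored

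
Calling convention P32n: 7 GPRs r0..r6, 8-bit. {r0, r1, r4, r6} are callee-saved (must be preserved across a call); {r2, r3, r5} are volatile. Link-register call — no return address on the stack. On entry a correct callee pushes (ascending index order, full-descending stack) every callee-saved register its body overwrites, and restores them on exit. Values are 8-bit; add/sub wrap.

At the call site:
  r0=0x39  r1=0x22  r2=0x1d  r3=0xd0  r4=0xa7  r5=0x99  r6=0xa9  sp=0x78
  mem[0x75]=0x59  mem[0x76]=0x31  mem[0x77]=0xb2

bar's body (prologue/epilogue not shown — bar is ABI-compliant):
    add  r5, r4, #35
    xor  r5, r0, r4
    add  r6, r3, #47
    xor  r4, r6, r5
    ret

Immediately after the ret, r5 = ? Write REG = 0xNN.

prologue: push r4 → mem[0x77]=0xa7, sp=0x77
prologue: push r6 → mem[0x76]=0xa9, sp=0x76
body[0] add  r5, r4, #35 → r5=0xca
body[1] xor  r5, r0, r4 → r5=0x9e
body[2] add  r6, r3, #47 → r6=0xff
body[3] xor  r4, r6, r5 → r4=0x61
epilogue: pop r6=0xa9, sp=0x77
epilogue: pop r4=0xa7, sp=0x78
r5 is caller-saved → body value

REG = 0x9e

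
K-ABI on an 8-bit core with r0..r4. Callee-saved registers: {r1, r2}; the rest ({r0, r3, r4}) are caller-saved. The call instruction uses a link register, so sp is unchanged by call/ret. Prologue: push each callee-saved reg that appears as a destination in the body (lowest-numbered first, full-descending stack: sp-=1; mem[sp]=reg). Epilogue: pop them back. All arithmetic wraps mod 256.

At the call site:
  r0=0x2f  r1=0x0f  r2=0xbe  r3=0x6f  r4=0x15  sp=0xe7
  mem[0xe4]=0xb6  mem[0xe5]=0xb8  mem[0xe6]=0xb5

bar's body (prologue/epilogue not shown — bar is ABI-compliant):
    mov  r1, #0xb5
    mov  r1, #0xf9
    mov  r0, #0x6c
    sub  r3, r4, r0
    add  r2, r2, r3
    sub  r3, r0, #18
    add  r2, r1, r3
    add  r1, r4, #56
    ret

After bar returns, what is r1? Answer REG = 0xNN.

prologue: push r1 → mem[0xe6]=0x0f, sp=0xe6
prologue: push r2 → mem[0xe5]=0xbe, sp=0xe5
body[0] mov  r1, #0xb5 → r1=0xb5
body[1] mov  r1, #0xf9 → r1=0xf9
body[2] mov  r0, #0x6c → r0=0x6c
body[3] sub  r3, r4, r0 → r3=0xa9
body[4] add  r2, r2, r3 → r2=0x67
body[5] sub  r3, r0, #18 → r3=0x5a
body[6] add  r2, r1, r3 → r2=0x53
body[7] add  r1, r4, #56 → r1=0x4d
epilogue: pop r2=0xbe, sp=0xe6
epilogue: pop r1=0x0f, sp=0xe7
r1 is callee-saved → restored

REG = 0x0f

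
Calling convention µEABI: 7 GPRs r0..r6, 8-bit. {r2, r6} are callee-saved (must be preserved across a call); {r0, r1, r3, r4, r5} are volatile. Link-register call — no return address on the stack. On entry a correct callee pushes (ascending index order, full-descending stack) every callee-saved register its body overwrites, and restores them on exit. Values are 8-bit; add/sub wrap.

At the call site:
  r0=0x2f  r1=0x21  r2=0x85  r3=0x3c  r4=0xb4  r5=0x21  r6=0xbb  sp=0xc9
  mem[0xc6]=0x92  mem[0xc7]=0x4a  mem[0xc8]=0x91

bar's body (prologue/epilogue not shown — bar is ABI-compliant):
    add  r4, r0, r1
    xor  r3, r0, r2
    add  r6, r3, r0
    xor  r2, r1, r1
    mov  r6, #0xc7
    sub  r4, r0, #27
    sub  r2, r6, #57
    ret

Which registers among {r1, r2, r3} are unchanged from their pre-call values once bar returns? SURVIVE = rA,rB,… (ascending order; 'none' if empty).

prologue: push r2 → mem[0xc8]=0x85, sp=0xc8
prologue: push r6 → mem[0xc7]=0xbb, sp=0xc7
body[0] add  r4, r0, r1 → r4=0x50
body[1] xor  r3, r0, r2 → r3=0xaa
body[2] add  r6, r3, r0 → r6=0xd9
body[3] xor  r2, r1, r1 → r2=0x00
body[4] mov  r6, #0xc7 → r6=0xc7
body[5] sub  r4, r0, #27 → r4=0x14
body[6] sub  r2, r6, #57 → r2=0x8e
epilogue: pop r6=0xbb, sp=0xc8
epilogue: pop r2=0x85, sp=0xc9
r1: caller-saved, written=False
r2: callee-saved, written=True
r3: caller-saved, written=True

SURVIVE = r1,r2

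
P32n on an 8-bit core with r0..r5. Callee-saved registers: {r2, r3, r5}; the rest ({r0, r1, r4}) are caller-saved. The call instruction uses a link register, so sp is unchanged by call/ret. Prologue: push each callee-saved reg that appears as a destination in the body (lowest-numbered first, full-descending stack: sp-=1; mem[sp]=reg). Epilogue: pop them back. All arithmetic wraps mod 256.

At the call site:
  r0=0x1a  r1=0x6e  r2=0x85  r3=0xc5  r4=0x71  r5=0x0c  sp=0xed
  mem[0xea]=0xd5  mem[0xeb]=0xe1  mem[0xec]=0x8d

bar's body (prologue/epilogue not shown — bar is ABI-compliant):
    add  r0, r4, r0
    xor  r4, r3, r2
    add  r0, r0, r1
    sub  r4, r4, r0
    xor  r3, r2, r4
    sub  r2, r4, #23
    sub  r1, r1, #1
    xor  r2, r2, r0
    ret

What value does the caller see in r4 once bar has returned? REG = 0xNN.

prologue: push r2 -> mem[0xec]=0x85, sp=0xec
prologue: push r3 -> mem[0xeb]=0xc5, sp=0xeb
body[0] add  r0, r4, r0 -> r0=0x8b
body[1] xor  r4, r3, r2 -> r4=0x40
body[2] add  r0, r0, r1 -> r0=0xf9
body[3] sub  r4, r4, r0 -> r4=0x47
body[4] xor  r3, r2, r4 -> r3=0xc2
body[5] sub  r2, r4, #23 -> r2=0x30
body[6] sub  r1, r1, #1 -> r1=0x6d
body[7] xor  r2, r2, r0 -> r2=0xc9
epilogue: pop r3=0xc5, sp=0xec
epilogue: pop r2=0x85, sp=0xed
r4 is caller-saved -> body value

REG = 0x47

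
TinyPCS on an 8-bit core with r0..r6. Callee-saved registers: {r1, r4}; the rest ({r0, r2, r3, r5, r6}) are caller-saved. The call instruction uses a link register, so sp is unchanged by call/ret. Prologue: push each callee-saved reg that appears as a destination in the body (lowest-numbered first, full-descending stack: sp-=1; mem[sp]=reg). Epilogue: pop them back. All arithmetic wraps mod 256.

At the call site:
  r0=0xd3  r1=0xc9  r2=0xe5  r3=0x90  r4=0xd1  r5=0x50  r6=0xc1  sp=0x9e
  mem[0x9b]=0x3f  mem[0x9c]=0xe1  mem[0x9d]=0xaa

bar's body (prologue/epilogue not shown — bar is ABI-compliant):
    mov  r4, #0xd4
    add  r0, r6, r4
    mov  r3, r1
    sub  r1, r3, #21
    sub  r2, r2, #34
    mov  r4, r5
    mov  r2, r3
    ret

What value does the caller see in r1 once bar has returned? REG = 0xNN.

prologue: push r1 -> mem[0x9d]=0xc9, sp=0x9d
prologue: push r4 -> mem[0x9c]=0xd1, sp=0x9c
body[0] mov  r4, #0xd4 -> r4=0xd4
body[1] add  r0, r6, r4 -> r0=0x95
body[2] mov  r3, r1 -> r3=0xc9
body[3] sub  r1, r3, #21 -> r1=0xb4
body[4] sub  r2, r2, #34 -> r2=0xc3
body[5] mov  r4, r5 -> r4=0x50
body[6] mov  r2, r3 -> r2=0xc9
epilogue: pop r4=0xd1, sp=0x9d
epilogue: pop r1=0xc9, sp=0x9e
r1 is callee-saved -> restored

REG = 0xc9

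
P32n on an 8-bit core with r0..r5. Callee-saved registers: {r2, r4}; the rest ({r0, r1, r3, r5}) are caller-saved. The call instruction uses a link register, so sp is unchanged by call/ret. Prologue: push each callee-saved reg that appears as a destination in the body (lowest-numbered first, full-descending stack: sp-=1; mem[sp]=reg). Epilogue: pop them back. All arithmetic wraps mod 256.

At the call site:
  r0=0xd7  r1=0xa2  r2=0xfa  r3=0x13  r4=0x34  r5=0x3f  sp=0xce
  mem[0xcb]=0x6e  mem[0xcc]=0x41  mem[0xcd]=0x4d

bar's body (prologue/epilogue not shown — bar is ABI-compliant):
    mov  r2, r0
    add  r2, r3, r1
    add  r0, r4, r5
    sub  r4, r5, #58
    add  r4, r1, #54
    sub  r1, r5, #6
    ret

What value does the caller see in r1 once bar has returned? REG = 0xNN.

prologue: push r2 → mem[0xcd]=0xfa, sp=0xcd
prologue: push r4 → mem[0xcc]=0x34, sp=0xcc
body[0] mov  r2, r0 → r2=0xd7
body[1] add  r2, r3, r1 → r2=0xb5
body[2] add  r0, r4, r5 → r0=0x73
body[3] sub  r4, r5, #58 → r4=0x05
body[4] add  r4, r1, #54 → r4=0xd8
body[5] sub  r1, r5, #6 → r1=0x39
epilogue: pop r4=0x34, sp=0xcd
epilogue: pop r2=0xfa, sp=0xce
r1 is caller-saved → body value

REG = 0x39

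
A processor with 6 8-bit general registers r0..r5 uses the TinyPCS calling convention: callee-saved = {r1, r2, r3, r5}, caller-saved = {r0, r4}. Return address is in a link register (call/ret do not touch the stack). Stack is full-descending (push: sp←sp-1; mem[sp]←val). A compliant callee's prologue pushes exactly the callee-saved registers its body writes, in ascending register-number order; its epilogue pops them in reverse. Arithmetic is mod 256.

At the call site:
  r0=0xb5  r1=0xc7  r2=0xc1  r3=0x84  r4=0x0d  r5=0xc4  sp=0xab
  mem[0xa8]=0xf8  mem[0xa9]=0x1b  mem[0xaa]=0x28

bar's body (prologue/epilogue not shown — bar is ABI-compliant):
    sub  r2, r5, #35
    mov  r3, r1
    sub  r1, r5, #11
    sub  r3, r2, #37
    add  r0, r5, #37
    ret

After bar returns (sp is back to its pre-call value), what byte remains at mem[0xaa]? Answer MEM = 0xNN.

prologue: push r1 -> mem[0xaa]=0xc7, sp=0xaa
prologue: push r2 -> mem[0xa9]=0xc1, sp=0xa9
prologue: push r3 -> mem[0xa8]=0x84, sp=0xa8
body[0] sub  r2, r5, #35 -> r2=0xa1
body[1] mov  r3, r1 -> r3=0xc7
body[2] sub  r1, r5, #11 -> r1=0xb9
body[3] sub  r3, r2, #37 -> r3=0x7c
body[4] add  r0, r5, #37 -> r0=0xe9
epilogue: pop r3=0x84, sp=0xa9
epilogue: pop r2=0xc1, sp=0xaa
epilogue: pop r1=0xc7, sp=0xab
prologue pushed ['r1', 'r2', 'r3'] at ['0xaa', '0xa9', '0xa8']

MEM = 0xc7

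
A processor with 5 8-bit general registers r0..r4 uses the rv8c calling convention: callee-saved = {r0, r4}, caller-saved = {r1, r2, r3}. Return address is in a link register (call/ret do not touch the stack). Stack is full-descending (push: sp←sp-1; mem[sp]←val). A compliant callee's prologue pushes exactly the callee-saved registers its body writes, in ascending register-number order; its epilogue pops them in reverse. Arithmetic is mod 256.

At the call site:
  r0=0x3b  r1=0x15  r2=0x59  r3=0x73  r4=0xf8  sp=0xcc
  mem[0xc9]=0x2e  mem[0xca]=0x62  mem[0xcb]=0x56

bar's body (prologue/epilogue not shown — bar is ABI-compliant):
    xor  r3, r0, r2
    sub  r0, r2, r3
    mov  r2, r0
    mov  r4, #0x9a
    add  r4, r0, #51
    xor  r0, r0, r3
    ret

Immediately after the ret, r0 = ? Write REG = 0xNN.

REG = 0x3b

prologue: push r0 → mem[0xcb]=0x3b, sp=0xcb
prologue: push r4 → mem[0xca]=0xf8, sp=0xca
body[0] xor  r3, r0, r2 → r3=0x62
body[1] sub  r0, r2, r3 → r0=0xf7
body[2] mov  r2, r0 → r2=0xf7
body[3] mov  r4, #0x9a → r4=0x9a
body[4] add  r4, r0, #51 → r4=0x2a
body[5] xor  r0, r0, r3 → r0=0x95
epilogue: pop r4=0xf8, sp=0xcb
epilogue: pop r0=0x3b, sp=0xcc
r0 is callee-saved → restored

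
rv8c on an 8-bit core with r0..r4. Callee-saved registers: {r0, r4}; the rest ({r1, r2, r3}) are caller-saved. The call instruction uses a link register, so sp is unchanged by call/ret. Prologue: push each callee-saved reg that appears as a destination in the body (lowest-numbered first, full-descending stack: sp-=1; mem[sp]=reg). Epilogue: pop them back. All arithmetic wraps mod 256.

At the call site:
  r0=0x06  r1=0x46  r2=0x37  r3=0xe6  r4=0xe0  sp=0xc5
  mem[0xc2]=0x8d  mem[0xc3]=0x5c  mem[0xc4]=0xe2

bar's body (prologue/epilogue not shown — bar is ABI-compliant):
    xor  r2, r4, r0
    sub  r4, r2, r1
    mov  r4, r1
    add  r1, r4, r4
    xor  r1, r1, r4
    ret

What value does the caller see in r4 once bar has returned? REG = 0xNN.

prologue: push r4 -> mem[0xc4]=0xe0, sp=0xc4
body[0] xor  r2, r4, r0 -> r2=0xe6
body[1] sub  r4, r2, r1 -> r4=0xa0
body[2] mov  r4, r1 -> r4=0x46
body[3] add  r1, r4, r4 -> r1=0x8c
body[4] xor  r1, r1, r4 -> r1=0xca
epilogue: pop r4=0xe0, sp=0xc5
r4 is callee-saved -> restored

REG = 0xe0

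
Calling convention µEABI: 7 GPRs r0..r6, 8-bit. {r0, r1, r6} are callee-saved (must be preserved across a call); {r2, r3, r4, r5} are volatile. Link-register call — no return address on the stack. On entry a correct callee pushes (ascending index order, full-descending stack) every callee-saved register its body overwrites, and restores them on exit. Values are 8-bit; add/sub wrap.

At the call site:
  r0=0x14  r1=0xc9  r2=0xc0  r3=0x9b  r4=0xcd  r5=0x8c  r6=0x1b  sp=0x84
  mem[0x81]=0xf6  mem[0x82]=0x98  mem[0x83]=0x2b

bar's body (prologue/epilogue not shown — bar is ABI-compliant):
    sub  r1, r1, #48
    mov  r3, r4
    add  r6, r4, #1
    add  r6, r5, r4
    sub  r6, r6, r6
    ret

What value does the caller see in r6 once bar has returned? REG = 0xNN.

prologue: push r1 → mem[0x83]=0xc9, sp=0x83
prologue: push r6 → mem[0x82]=0x1b, sp=0x82
body[0] sub  r1, r1, #48 → r1=0x99
body[1] mov  r3, r4 → r3=0xcd
body[2] add  r6, r4, #1 → r6=0xce
body[3] add  r6, r5, r4 → r6=0x59
body[4] sub  r6, r6, r6 → r6=0x00
epilogue: pop r6=0x1b, sp=0x83
epilogue: pop r1=0xc9, sp=0x84
r6 is callee-saved → restored

REG = 0x1b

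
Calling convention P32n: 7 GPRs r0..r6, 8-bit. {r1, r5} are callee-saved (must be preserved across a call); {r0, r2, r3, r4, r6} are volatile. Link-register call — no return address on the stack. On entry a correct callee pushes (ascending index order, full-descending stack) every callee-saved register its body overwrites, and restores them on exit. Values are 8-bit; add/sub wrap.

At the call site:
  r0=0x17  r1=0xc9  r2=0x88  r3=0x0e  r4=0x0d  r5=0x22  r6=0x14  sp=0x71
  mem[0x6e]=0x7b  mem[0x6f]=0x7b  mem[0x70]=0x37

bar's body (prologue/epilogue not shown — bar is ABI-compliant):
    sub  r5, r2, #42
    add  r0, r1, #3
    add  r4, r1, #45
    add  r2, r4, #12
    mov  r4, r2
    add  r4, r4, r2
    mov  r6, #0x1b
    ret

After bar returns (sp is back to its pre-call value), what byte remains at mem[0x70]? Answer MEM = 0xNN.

prologue: push r5 -> mem[0x70]=0x22, sp=0x70
body[0] sub  r5, r2, #42 -> r5=0x5e
body[1] add  r0, r1, #3 -> r0=0xcc
body[2] add  r4, r1, #45 -> r4=0xf6
body[3] add  r2, r4, #12 -> r2=0x02
body[4] mov  r4, r2 -> r4=0x02
body[5] add  r4, r4, r2 -> r4=0x04
body[6] mov  r6, #0x1b -> r6=0x1b
epilogue: pop r5=0x22, sp=0x71
prologue pushed ['r5'] at ['0x70']

MEM = 0x22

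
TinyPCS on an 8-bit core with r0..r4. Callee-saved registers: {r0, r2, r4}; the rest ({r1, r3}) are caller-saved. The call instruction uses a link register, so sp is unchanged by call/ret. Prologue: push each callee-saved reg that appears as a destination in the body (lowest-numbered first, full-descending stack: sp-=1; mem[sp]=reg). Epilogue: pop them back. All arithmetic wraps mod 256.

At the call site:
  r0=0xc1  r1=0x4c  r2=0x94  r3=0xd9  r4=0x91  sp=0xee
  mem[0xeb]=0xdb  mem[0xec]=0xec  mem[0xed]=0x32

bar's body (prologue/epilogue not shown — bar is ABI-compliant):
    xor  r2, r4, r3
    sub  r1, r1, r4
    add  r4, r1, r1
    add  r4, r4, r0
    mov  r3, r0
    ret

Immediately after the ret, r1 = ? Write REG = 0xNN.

prologue: push r2 → mem[0xed]=0x94, sp=0xed
prologue: push r4 → mem[0xec]=0x91, sp=0xec
body[0] xor  r2, r4, r3 → r2=0x48
body[1] sub  r1, r1, r4 → r1=0xbb
body[2] add  r4, r1, r1 → r4=0x76
body[3] add  r4, r4, r0 → r4=0x37
body[4] mov  r3, r0 → r3=0xc1
epilogue: pop r4=0x91, sp=0xed
epilogue: pop r2=0x94, sp=0xee
r1 is caller-saved → body value

REG = 0xbb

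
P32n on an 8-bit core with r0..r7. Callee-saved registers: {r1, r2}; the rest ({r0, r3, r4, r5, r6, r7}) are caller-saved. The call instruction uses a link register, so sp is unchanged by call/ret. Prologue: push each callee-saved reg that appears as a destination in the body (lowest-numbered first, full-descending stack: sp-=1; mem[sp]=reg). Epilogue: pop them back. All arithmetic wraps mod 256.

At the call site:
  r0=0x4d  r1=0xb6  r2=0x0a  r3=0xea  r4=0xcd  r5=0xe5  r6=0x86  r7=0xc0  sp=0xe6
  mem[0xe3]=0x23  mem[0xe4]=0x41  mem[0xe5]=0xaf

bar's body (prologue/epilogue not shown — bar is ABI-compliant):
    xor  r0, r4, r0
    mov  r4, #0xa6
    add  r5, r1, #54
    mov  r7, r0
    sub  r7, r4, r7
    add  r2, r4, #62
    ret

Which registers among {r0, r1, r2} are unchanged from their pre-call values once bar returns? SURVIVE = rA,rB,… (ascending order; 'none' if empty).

SURVIVE = r1,r2

prologue: push r2 -> mem[0xe5]=0x0a, sp=0xe5
body[0] xor  r0, r4, r0 -> r0=0x80
body[1] mov  r4, #0xa6 -> r4=0xa6
body[2] add  r5, r1, #54 -> r5=0xec
body[3] mov  r7, r0 -> r7=0x80
body[4] sub  r7, r4, r7 -> r7=0x26
body[5] add  r2, r4, #62 -> r2=0xe4
epilogue: pop r2=0x0a, sp=0xe6
r0: caller-saved, written=True
r1: callee-saved, written=False
r2: callee-saved, written=True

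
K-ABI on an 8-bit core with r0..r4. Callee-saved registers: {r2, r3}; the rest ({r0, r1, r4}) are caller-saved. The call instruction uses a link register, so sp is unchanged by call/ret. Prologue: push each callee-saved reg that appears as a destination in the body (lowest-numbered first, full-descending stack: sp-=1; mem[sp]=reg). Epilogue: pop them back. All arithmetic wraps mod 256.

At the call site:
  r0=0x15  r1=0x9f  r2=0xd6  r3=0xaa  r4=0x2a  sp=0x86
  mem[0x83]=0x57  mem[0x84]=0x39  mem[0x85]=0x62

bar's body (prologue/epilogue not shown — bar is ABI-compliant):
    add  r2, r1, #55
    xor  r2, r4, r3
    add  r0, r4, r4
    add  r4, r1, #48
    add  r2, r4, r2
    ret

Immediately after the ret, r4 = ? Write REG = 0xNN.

prologue: push r2 -> mem[0x85]=0xd6, sp=0x85
body[0] add  r2, r1, #55 -> r2=0xd6
body[1] xor  r2, r4, r3 -> r2=0x80
body[2] add  r0, r4, r4 -> r0=0x54
body[3] add  r4, r1, #48 -> r4=0xcf
body[4] add  r2, r4, r2 -> r2=0x4f
epilogue: pop r2=0xd6, sp=0x86
r4 is caller-saved -> body value

REG = 0xcf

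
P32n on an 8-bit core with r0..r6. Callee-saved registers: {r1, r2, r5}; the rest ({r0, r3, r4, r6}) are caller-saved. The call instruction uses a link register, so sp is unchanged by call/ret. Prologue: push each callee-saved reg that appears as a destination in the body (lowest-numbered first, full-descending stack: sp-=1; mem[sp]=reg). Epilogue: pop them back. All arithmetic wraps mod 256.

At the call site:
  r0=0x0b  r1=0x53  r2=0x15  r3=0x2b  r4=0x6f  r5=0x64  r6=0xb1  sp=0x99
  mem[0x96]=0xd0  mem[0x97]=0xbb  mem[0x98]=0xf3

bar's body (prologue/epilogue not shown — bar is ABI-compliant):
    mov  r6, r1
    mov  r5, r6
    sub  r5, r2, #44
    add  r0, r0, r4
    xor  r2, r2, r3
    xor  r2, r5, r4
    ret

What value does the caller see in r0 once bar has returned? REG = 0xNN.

REG = 0x7a

prologue: push r2 → mem[0x98]=0x15, sp=0x98
prologue: push r5 → mem[0x97]=0x64, sp=0x97
body[0] mov  r6, r1 → r6=0x53
body[1] mov  r5, r6 → r5=0x53
body[2] sub  r5, r2, #44 → r5=0xe9
body[3] add  r0, r0, r4 → r0=0x7a
body[4] xor  r2, r2, r3 → r2=0x3e
body[5] xor  r2, r5, r4 → r2=0x86
epilogue: pop r5=0x64, sp=0x98
epilogue: pop r2=0x15, sp=0x99
r0 is caller-saved → body value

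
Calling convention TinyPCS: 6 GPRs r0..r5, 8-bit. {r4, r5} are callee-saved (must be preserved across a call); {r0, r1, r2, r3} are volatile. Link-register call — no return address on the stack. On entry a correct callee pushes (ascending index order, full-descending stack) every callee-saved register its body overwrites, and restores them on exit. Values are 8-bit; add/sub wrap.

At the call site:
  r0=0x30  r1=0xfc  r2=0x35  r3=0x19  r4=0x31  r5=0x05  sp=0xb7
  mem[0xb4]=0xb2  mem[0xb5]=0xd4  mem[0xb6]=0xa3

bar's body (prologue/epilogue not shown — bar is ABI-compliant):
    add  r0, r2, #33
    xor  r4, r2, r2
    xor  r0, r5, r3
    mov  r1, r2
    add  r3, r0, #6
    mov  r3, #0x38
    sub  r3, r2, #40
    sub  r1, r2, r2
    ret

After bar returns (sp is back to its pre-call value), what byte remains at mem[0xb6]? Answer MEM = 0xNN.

MEM = 0x31

prologue: push r4 → mem[0xb6]=0x31, sp=0xb6
body[0] add  r0, r2, #33 → r0=0x56
body[1] xor  r4, r2, r2 → r4=0x00
body[2] xor  r0, r5, r3 → r0=0x1c
body[3] mov  r1, r2 → r1=0x35
body[4] add  r3, r0, #6 → r3=0x22
body[5] mov  r3, #0x38 → r3=0x38
body[6] sub  r3, r2, #40 → r3=0x0d
body[7] sub  r1, r2, r2 → r1=0x00
epilogue: pop r4=0x31, sp=0xb7
prologue pushed ['r4'] at ['0xb6']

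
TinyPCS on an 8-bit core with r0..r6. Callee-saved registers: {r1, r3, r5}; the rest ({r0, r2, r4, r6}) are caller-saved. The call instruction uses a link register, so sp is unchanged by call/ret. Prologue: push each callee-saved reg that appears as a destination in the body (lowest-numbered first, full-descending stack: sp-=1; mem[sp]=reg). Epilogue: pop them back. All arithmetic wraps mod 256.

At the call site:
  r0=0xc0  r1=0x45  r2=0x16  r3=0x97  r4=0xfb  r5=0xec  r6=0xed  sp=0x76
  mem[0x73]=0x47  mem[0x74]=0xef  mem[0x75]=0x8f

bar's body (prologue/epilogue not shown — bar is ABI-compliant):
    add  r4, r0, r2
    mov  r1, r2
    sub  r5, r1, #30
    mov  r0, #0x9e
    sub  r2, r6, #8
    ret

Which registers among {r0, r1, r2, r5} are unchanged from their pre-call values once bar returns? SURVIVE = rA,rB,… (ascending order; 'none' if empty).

SURVIVE = r1,r5

prologue: push r1 → mem[0x75]=0x45, sp=0x75
prologue: push r5 → mem[0x74]=0xec, sp=0x74
body[0] add  r4, r0, r2 → r4=0xd6
body[1] mov  r1, r2 → r1=0x16
body[2] sub  r5, r1, #30 → r5=0xf8
body[3] mov  r0, #0x9e → r0=0x9e
body[4] sub  r2, r6, #8 → r2=0xe5
epilogue: pop r5=0xec, sp=0x75
epilogue: pop r1=0x45, sp=0x76
r0: caller-saved, written=True
r1: callee-saved, written=True
r2: caller-saved, written=True
r5: callee-saved, written=True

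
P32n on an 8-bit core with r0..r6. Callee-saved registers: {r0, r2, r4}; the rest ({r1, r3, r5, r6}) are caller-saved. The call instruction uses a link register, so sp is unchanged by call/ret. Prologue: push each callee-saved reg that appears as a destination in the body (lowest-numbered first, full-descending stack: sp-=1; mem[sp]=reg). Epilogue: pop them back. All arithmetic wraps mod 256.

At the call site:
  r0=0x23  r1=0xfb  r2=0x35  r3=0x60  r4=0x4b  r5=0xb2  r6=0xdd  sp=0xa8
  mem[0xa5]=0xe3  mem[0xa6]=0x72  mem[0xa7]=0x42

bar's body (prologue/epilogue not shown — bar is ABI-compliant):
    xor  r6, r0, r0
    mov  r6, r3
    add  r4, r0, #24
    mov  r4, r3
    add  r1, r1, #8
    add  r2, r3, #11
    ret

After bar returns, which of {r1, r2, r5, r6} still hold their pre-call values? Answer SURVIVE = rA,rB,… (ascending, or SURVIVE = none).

SURVIVE = r2,r5

prologue: push r2 → mem[0xa7]=0x35, sp=0xa7
prologue: push r4 → mem[0xa6]=0x4b, sp=0xa6
body[0] xor  r6, r0, r0 → r6=0x00
body[1] mov  r6, r3 → r6=0x60
body[2] add  r4, r0, #24 → r4=0x3b
body[3] mov  r4, r3 → r4=0x60
body[4] add  r1, r1, #8 → r1=0x03
body[5] add  r2, r3, #11 → r2=0x6b
epilogue: pop r4=0x4b, sp=0xa7
epilogue: pop r2=0x35, sp=0xa8
r1: caller-saved, written=True
r2: callee-saved, written=True
r5: caller-saved, written=False
r6: caller-saved, written=True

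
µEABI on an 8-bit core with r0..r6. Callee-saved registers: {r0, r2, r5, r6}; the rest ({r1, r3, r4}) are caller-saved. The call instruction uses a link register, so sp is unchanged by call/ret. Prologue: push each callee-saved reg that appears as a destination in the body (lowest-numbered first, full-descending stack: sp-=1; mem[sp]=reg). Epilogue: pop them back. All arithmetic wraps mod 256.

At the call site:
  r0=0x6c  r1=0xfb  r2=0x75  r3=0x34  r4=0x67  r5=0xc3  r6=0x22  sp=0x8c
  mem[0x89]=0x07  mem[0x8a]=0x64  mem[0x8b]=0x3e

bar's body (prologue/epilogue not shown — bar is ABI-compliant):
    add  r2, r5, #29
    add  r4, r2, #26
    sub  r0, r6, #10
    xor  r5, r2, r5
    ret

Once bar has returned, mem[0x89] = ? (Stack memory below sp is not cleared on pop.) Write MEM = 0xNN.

MEM = 0xc3

prologue: push r0 → mem[0x8b]=0x6c, sp=0x8b
prologue: push r2 → mem[0x8a]=0x75, sp=0x8a
prologue: push r5 → mem[0x89]=0xc3, sp=0x89
body[0] add  r2, r5, #29 → r2=0xe0
body[1] add  r4, r2, #26 → r4=0xfa
body[2] sub  r0, r6, #10 → r0=0x18
body[3] xor  r5, r2, r5 → r5=0x23
epilogue: pop r5=0xc3, sp=0x8a
epilogue: pop r2=0x75, sp=0x8b
epilogue: pop r0=0x6c, sp=0x8c
prologue pushed ['r0', 'r2', 'r5'] at ['0x8b', '0x8a', '0x89']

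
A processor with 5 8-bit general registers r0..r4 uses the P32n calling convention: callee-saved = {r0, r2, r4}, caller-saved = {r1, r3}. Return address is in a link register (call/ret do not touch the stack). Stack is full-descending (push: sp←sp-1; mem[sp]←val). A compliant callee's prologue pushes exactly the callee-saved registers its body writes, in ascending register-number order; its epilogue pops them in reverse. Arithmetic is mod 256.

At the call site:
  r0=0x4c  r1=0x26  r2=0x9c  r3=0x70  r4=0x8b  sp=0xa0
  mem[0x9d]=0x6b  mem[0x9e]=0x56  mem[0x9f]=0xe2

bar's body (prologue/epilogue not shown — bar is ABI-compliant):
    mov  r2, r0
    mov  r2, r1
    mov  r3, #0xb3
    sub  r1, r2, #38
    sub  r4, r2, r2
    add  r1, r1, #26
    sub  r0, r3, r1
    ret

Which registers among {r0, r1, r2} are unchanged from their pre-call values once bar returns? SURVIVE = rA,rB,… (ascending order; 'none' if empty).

prologue: push r0 -> mem[0x9f]=0x4c, sp=0x9f
prologue: push r2 -> mem[0x9e]=0x9c, sp=0x9e
prologue: push r4 -> mem[0x9d]=0x8b, sp=0x9d
body[0] mov  r2, r0 -> r2=0x4c
body[1] mov  r2, r1 -> r2=0x26
body[2] mov  r3, #0xb3 -> r3=0xb3
body[3] sub  r1, r2, #38 -> r1=0x00
body[4] sub  r4, r2, r2 -> r4=0x00
body[5] add  r1, r1, #26 -> r1=0x1a
body[6] sub  r0, r3, r1 -> r0=0x99
epilogue: pop r4=0x8b, sp=0x9e
epilogue: pop r2=0x9c, sp=0x9f
epilogue: pop r0=0x4c, sp=0xa0
r0: callee-saved, written=True
r1: caller-saved, written=True
r2: callee-saved, written=True

SURVIVE = r0,r2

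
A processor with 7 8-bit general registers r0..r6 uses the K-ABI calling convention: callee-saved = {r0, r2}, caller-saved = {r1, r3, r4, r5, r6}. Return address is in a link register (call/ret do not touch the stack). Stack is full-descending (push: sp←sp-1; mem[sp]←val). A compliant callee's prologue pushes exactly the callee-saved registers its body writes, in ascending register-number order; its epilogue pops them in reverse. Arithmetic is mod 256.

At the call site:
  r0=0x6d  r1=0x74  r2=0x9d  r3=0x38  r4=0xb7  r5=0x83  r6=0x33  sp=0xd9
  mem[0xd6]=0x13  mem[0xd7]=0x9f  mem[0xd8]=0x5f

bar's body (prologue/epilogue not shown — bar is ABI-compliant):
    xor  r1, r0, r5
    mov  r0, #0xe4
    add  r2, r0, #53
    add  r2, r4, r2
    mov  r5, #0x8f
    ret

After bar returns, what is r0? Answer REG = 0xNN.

prologue: push r0 -> mem[0xd8]=0x6d, sp=0xd8
prologue: push r2 -> mem[0xd7]=0x9d, sp=0xd7
body[0] xor  r1, r0, r5 -> r1=0xee
body[1] mov  r0, #0xe4 -> r0=0xe4
body[2] add  r2, r0, #53 -> r2=0x19
body[3] add  r2, r4, r2 -> r2=0xd0
body[4] mov  r5, #0x8f -> r5=0x8f
epilogue: pop r2=0x9d, sp=0xd8
epilogue: pop r0=0x6d, sp=0xd9
r0 is callee-saved -> restored

REG = 0x6d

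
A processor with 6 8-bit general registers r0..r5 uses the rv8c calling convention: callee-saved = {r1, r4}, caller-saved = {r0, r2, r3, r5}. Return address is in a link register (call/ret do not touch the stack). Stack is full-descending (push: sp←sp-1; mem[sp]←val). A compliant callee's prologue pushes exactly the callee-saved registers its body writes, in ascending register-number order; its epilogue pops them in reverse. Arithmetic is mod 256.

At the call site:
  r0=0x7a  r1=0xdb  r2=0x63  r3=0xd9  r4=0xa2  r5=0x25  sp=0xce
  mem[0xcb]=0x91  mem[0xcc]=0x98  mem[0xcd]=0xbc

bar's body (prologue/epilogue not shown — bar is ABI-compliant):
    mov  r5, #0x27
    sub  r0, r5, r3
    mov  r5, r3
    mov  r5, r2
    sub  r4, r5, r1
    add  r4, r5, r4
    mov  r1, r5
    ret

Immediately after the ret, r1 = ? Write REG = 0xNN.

REG = 0xdb

prologue: push r1 → mem[0xcd]=0xdb, sp=0xcd
prologue: push r4 → mem[0xcc]=0xa2, sp=0xcc
body[0] mov  r5, #0x27 → r5=0x27
body[1] sub  r0, r5, r3 → r0=0x4e
body[2] mov  r5, r3 → r5=0xd9
body[3] mov  r5, r2 → r5=0x63
body[4] sub  r4, r5, r1 → r4=0x88
body[5] add  r4, r5, r4 → r4=0xeb
body[6] mov  r1, r5 → r1=0x63
epilogue: pop r4=0xa2, sp=0xcd
epilogue: pop r1=0xdb, sp=0xce
r1 is callee-saved → restored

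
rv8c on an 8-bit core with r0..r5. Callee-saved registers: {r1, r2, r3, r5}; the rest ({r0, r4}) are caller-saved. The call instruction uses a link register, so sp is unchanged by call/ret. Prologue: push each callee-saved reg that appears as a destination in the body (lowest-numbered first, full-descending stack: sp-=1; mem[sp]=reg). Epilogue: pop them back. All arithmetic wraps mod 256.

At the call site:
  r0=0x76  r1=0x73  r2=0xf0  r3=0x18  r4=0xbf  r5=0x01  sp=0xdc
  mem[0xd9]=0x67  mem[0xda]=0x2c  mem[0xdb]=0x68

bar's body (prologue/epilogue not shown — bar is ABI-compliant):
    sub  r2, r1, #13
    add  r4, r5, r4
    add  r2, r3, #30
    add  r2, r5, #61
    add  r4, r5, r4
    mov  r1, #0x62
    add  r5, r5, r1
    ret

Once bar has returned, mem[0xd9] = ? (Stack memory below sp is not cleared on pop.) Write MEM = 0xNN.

MEM = 0x01

prologue: push r1 → mem[0xdb]=0x73, sp=0xdb
prologue: push r2 → mem[0xda]=0xf0, sp=0xda
prologue: push r5 → mem[0xd9]=0x01, sp=0xd9
body[0] sub  r2, r1, #13 → r2=0x66
body[1] add  r4, r5, r4 → r4=0xc0
body[2] add  r2, r3, #30 → r2=0x36
body[3] add  r2, r5, #61 → r2=0x3e
body[4] add  r4, r5, r4 → r4=0xc1
body[5] mov  r1, #0x62 → r1=0x62
body[6] add  r5, r5, r1 → r5=0x63
epilogue: pop r5=0x01, sp=0xda
epilogue: pop r2=0xf0, sp=0xdb
epilogue: pop r1=0x73, sp=0xdc
prologue pushed ['r1', 'r2', 'r5'] at ['0xdb', '0xda', '0xd9']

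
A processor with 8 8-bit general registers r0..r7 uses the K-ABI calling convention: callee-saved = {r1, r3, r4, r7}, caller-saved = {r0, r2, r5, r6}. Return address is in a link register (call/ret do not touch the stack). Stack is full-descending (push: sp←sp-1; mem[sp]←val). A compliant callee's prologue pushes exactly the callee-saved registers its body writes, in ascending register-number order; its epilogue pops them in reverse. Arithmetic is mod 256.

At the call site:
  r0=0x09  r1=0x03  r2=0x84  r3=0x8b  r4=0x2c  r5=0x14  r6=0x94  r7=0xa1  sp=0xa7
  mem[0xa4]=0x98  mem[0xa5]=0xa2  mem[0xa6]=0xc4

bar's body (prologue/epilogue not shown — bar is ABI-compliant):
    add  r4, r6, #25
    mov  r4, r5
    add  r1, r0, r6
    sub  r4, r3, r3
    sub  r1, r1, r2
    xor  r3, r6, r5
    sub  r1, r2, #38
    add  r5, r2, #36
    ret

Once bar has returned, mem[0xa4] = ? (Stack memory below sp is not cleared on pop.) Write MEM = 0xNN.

MEM = 0x2c

prologue: push r1 → mem[0xa6]=0x03, sp=0xa6
prologue: push r3 → mem[0xa5]=0x8b, sp=0xa5
prologue: push r4 → mem[0xa4]=0x2c, sp=0xa4
body[0] add  r4, r6, #25 → r4=0xad
body[1] mov  r4, r5 → r4=0x14
body[2] add  r1, r0, r6 → r1=0x9d
body[3] sub  r4, r3, r3 → r4=0x00
body[4] sub  r1, r1, r2 → r1=0x19
body[5] xor  r3, r6, r5 → r3=0x80
body[6] sub  r1, r2, #38 → r1=0x5e
body[7] add  r5, r2, #36 → r5=0xa8
epilogue: pop r4=0x2c, sp=0xa5
epilogue: pop r3=0x8b, sp=0xa6
epilogue: pop r1=0x03, sp=0xa7
prologue pushed ['r1', 'r3', 'r4'] at ['0xa6', '0xa5', '0xa4']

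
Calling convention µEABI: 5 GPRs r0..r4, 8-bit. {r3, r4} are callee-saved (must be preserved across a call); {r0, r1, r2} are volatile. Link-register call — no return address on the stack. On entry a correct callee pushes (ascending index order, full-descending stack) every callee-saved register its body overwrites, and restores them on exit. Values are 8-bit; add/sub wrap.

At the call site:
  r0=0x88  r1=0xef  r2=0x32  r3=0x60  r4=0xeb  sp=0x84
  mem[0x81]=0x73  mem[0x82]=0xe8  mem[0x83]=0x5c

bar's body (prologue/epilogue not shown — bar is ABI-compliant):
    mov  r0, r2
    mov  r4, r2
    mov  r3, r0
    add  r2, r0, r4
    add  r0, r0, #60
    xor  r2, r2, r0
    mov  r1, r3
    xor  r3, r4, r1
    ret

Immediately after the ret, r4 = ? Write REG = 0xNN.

REG = 0xeb

prologue: push r3 → mem[0x83]=0x60, sp=0x83
prologue: push r4 → mem[0x82]=0xeb, sp=0x82
body[0] mov  r0, r2 → r0=0x32
body[1] mov  r4, r2 → r4=0x32
body[2] mov  r3, r0 → r3=0x32
body[3] add  r2, r0, r4 → r2=0x64
body[4] add  r0, r0, #60 → r0=0x6e
body[5] xor  r2, r2, r0 → r2=0x0a
body[6] mov  r1, r3 → r1=0x32
body[7] xor  r3, r4, r1 → r3=0x00
epilogue: pop r4=0xeb, sp=0x83
epilogue: pop r3=0x60, sp=0x84
r4 is callee-saved → restored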